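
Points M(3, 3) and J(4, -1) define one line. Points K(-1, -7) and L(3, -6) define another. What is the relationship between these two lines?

Slope of line 1: m1 = (-1 - 3)/(4 - 3) = -4/1 = -4
Slope of line 2: m2 = (-6 - -7)/(3 - -1) = 1/4 = 1/4
Two lines are perpendicular when the product of their slopes is -1 (negative reciprocals).
m1 * m2 = (-4) * (1/4) = -1, confirming perpendicularity.

Perpendicular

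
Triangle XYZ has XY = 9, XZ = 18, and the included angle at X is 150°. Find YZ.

Law of cosines: YZ^2 = 9^2 + 18^2 - 2(9)(18)cos(150°) = 162*sqrt(3) + 405, so YZ = 9*sqrt(2*sqrt(3) + 5).

9*sqrt(2*sqrt(3) + 5)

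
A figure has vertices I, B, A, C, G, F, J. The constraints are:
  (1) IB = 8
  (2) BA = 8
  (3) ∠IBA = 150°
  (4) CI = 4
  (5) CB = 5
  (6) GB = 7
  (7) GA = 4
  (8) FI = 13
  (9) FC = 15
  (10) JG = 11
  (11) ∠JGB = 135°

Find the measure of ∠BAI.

Step 1: By the law of cosines on triangle ABI: AI² = 8² + 8² − 2·8·8·cos(150°) = 238.85, so AI ≈ 15.45.
Step 2: By the inverse law of cosines on triangle BAI: cos(∠BAI) = (8² + 15.45² − 8²) / (2·8·15.45) = 238.85/247.28 = 0.9659, so ∠BAI = 15°.

Therefore, the measure of angle ∠BAI = 15°.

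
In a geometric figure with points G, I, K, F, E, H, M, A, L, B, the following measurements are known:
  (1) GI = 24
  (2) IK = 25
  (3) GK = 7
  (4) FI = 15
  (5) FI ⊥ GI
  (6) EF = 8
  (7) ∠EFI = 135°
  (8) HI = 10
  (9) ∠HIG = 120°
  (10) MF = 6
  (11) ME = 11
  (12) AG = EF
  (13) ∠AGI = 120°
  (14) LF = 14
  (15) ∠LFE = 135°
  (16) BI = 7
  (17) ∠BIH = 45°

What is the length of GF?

Step 1: By the law of cosines on triangle GIF: GF² = 24² + 15² − 2·24·15·cos(90°) = 801, so GF = 3·√89.

Therefore, the length of GF = 3·√89.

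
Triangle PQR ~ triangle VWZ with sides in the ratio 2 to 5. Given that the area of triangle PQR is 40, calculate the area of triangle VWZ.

Area ratio = (2/5)^2 = 4/25. Area of VWZ = 40 * 25/4 = 250.

250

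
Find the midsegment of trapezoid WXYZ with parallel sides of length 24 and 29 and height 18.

The midsegment of a trapezoid = (base1 + base2) / 2
midsegment = (24 + 29) / 2
midsegment = 53 / 2
midsegment = 53/2

53/2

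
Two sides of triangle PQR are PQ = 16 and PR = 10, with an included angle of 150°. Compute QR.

Law of cosines: QR^2 = 16^2 + 10^2 - 2(16)(10)cos(150°) = 160*sqrt(3) + 356, so QR = 2*sqrt(40*sqrt(3) + 89).

2*sqrt(40*sqrt(3) + 89)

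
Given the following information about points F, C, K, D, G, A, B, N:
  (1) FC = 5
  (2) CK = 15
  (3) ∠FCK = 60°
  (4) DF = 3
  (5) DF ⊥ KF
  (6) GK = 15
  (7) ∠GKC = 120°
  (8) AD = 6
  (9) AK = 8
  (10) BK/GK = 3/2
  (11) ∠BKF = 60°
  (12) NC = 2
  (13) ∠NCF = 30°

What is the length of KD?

Step 1: By the law of cosines on triangle FCK: FK² = 5² + 15² − 2·5·15·cos(60°) = 175, so FK = 5·√7.
Step 2: By the law of cosines on triangle KFD: KD² = (5·√7)² + 3² − 2·5·√7·3·cos(90°) = 184, so KD = 2·√46.

Therefore, the length of KD = 2·√46.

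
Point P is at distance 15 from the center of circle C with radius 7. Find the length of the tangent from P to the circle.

The tangent, radius, and line from the external point to the center form a right triangle.
The right angle is where the tangent meets the radius.
By the Pythagorean theorem: tangent² + 7² = 15²
tangent² = 225 - 49 = 176
tangent = 4*sqrt(11)

4*sqrt(11)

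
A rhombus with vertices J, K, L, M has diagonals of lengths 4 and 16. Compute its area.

Area of a rhombus = (d1 * d2) / 2
Area = (4 * 16) / 2
Area = 64 / 2
Area = 32

32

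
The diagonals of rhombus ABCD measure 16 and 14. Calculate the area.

Area of a rhombus = (d1 * d2) / 2
Area = (16 * 14) / 2
Area = 224 / 2
Area = 112

112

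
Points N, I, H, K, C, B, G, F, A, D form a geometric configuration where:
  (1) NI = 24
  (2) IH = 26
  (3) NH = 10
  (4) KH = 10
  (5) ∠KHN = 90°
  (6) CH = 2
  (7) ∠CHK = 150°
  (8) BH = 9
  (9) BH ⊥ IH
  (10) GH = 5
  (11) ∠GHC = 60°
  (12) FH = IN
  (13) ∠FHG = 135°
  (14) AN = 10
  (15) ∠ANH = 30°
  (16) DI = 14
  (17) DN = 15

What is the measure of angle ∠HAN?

Step 1: By the law of cosines on triangle ANH: AH² = 10² + 10² − 2·10·10·cos(30°) = 26.79, so AH ≈ 5.18.
Step 2: By the inverse law of cosines on triangle HAN: cos(∠HAN) = (5.18² + 10² − 10²) / (2·5.18·10) = 26.79/103.53 = 0.2588, so ∠HAN = 75°.

Therefore, the measure of angle ∠HAN = 75°.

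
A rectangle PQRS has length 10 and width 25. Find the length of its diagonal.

d = sqrt(10^2 + 25^2) = sqrt(725) = 5*sqrt(29)

5*sqrt(29)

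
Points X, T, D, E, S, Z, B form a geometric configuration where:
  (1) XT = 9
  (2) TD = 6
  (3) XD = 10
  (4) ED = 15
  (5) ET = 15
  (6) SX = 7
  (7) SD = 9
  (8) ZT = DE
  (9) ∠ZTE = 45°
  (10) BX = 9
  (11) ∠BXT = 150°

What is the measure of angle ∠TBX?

Step 1: By the law of cosines on triangle BXT: BT² = 9² + 9² − 2·9·9·cos(150°) = 302.3, so BT ≈ 17.39.
Step 2: By the inverse law of cosines on triangle TBX: cos(∠TBX) = (17.39² + 9² − 9²) / (2·17.39·9) = 302.3/312.96 = 0.9659, so ∠TBX = 15°.

Therefore, the measure of angle ∠TBX = 15°.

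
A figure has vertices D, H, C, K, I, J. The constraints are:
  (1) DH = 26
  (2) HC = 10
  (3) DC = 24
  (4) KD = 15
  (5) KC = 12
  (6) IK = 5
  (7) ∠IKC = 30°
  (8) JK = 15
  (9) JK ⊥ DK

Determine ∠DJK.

Step 1: By the law of cosines on triangle JKD: JD² = 15² + 15² − 2·15·15·cos(90°) = 450, so JD = 15·√2.
Step 2: By the inverse law of cosines on triangle DJK: cos(∠DJK) = ((15·√2)² + 15² − 15²) / (2·15·√2·15) = 450/636.4 = 0.7071, so ∠DJK = 45°.

Therefore, the measure of angle ∠DJK = 45°.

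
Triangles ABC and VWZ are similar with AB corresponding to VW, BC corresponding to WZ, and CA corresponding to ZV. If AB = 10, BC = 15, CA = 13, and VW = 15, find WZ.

Since the triangles are similar, the ratio of corresponding sides is constant.
Scale factor k = VW / AB = 15 / 10 = 3/2
WZ = k * BC = 3/2 * 15 = 45/2

45/2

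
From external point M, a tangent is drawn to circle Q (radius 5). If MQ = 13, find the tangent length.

tangent = √(d² - r²) = √(13² - 5²) = √(169 - 25) = √144 = 12

12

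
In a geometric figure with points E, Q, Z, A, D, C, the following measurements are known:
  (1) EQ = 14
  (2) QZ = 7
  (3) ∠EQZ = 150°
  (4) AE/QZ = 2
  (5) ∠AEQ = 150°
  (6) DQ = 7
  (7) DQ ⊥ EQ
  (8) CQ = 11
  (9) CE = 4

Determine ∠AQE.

From the given relations: AE = 2·QZ = 2·7 = 14.
Step 1: By the law of cosines on triangle QEA: QA² = 14² + 14² − 2·14·14·cos(150°) = 731.48, so QA ≈ 27.05.
Step 2: By the inverse law of cosines on triangle AQE: cos(∠AQE) = (27.05² + 14² − 14²) / (2·27.05·14) = 731.48/757.29 = 0.9659, so ∠AQE = 15°.

Therefore, the measure of angle ∠AQE = 15°.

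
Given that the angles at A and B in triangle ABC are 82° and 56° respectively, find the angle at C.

Let angle C = x. Then 82 + 56 + x = 180.
x = 180 - 138 = 42 degrees.

42 degrees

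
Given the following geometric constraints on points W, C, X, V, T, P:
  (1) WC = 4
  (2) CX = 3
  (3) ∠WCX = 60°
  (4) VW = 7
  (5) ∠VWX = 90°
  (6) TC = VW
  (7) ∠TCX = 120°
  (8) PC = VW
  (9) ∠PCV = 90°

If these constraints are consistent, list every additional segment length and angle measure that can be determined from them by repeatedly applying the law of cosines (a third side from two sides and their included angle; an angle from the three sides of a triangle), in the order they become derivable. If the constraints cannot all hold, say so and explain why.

The constraints are consistent. Derivable facts, in order:
After 1 step:
- WX = √13
- XT = √79
After 2 steps:
- XV = √62
- ∠CTX = 17°
- ∠CWX = 46.1°
- ∠CXT = 43°
- ∠CXW = 73.9°
After 3 steps:
- ∠VXW = 62.75°
- ∠WVX = 27.25°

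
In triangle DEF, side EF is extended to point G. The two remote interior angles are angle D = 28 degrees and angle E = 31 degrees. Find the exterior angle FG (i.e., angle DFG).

The interior angle at F is 180 - 28 - 31 = 121 degrees.
The exterior angle and interior angle at F are supplementary:
Exterior angle = 180 - 121 = 59 degrees.

59 degrees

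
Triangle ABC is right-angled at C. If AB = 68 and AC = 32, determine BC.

BC = sqrt(68^2 - 32^2) = sqrt(3600) = 60

60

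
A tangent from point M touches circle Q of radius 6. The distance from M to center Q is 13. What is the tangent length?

tangent = √(d² - r²) = √(13² - 6²) = √(169 - 36) = √133 = sqrt(133)

sqrt(133)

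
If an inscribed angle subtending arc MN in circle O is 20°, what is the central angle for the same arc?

The inscribed angle theorem states that a central angle is always twice any inscribed angle that subtends the same arc.
Since the inscribed angle is 20°, the central angle = 2 × 20° = 40°.

40°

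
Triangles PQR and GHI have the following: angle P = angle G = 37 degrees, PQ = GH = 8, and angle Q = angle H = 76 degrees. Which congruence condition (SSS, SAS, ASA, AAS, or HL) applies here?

Consider the given information: angle P = angle G = 37 degrees, PQ = GH = 8, and angle Q = angle H = 76 degrees
This is not SAS or HL: SAS requires two sides and the included angle between them. HL only applies to right triangles with matching hypotenuse and leg.
The correct criterion is ASA. Two pairs of corresponding angles and the included side are equal (Angle-Side-Angle).

ASA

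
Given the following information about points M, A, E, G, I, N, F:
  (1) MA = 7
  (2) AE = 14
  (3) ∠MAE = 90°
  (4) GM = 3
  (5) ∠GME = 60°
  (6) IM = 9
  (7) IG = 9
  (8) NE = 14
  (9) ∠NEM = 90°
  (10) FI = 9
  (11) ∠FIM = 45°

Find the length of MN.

Step 1: By the law of cosines on triangle EAM: EM² = 14² + 7² − 2·14·7·cos(90°) = 245, so EM = 7·√5.
Step 2: By the law of cosines on triangle MEN: MN² = (7·√5)² + 14² − 2·7·√5·14·cos(90°) = 441, so MN = 21.

Therefore, the length of MN = 21.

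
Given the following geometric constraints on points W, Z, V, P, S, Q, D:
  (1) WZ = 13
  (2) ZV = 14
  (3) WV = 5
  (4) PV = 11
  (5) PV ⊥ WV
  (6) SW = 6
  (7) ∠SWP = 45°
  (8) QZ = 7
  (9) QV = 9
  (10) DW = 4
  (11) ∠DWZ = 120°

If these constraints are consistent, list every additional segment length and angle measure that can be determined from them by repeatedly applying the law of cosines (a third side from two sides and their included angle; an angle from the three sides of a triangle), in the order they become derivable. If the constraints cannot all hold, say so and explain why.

The constraints are consistent. Derivable facts, in order:
After 1 step:
- WP = √146
- ZD ≈ 15.39
- ∠QVZ = 25.21°
- ∠QZV = 33.2°
- ∠VQZ = 121.59°
- ∠VWZ = 90.88°
- ∠VZW = 20.92°
- ∠WVZ = 68.2°
After 2 steps:
- PS ≈ 8.91
- ∠DZW = 13°
- ∠PWV = 65.56°
- ∠VPW = 24.44°
- ∠WDZ = 47°
After 3 steps:
- ∠PSW = 106.58°
- ∠SPW = 28.42°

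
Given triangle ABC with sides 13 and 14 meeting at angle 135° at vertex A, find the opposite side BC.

By the law of cosines: BC^2 = AB^2 + AC^2 - 2*AB*AC*cos(A)
BC^2 = 13^2 + 14^2 - 2*13*14*cos(135°)
BC^2 = 169 + 196 - 364*(-sqrt(2)/2)
BC^2 = 182*sqrt(2) + 365
BC = sqrt(182*sqrt(2) + 365)

sqrt(182*sqrt(2) + 365)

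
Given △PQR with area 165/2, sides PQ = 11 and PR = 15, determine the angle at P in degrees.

Area = (1/2) * a * b * sin(C)
sin(C) = 2 * Area / (a * b)
sin(C) = 2 * 165/2 / (11 * 15)
sin(C) = 1
C = arcsin(1) = 90°

90°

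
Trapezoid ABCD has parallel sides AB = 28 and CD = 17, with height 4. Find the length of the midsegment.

The midsegment (median) of a trapezoid connects the midpoints of the non-parallel sides.
Its length is the average of the two bases: (28 + 17) / 2 = 45/2.

45/2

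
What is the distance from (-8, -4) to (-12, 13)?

d = sqrt((-4)^2 + (17)^2) = sqrt(305)

sqrt(305)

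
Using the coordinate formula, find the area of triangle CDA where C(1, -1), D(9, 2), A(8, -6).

The Shoelace formula computes the area from vertex coordinates by summing cross products.
For vertices (1,-1), (9,2), (8,-6):
Signed sum = 1*2 - 9*-1 + 9*-6 - 8*2 + 8*-1 - 1*-6
= 11 + -70 + -2 = -61
Area = (1/2)|-61| = 61/2.

61/2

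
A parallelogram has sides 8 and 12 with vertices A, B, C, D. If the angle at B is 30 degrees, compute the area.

Area = a * b * sin(theta)
Area = 8 * 12 * sin(30 degrees)
Area = 96 * 1/2
Area = 48

48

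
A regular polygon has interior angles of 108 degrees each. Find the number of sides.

The exterior angle is the supplement of the interior angle: 180 - 108 = 72 degrees.
Since the exterior angles of any convex polygon sum to 360 degrees, the number of sides is 360 / 72 = 5.

5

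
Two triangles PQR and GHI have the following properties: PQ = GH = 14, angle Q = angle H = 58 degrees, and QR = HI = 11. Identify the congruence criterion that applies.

Consider the given information: PQ = GH = 14, angle Q = angle H = 58 degrees, and QR = HI = 11
This is not SSS or ASA: SSS requires all three pairs of sides, but we don't have that. ASA requires two angles and the side between them.
The correct criterion is SAS. Two pairs of corresponding sides and the included angle are equal (Side-Angle-Side).

SAS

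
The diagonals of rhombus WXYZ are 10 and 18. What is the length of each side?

Half-diagonals are 5 and 9. side = sqrt(5^2 + 9^2) = sqrt(106)

sqrt(106)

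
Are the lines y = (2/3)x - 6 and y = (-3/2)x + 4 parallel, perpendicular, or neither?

Slope of line 1: m1 = 2/3
Slope of line 2: m2 = -3/2
Two lines are perpendicular when the product of their slopes is -1 (negative reciprocals).
m1 * m2 = (2/3) * (-3/2) = -1, confirming perpendicularity.

Perpendicular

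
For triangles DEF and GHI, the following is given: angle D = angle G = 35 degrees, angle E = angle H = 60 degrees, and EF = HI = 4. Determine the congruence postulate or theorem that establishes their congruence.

The given information matches AAS: Two pairs of corresponding angles and a non-included side are equal (Angle-Angle-Side).

AAS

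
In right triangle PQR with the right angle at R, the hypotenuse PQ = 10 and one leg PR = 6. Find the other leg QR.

QR = sqrt(10^2 - 6^2) = sqrt(64) = 8

8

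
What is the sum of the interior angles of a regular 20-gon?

The sum of interior angles of an n-sided polygon is (n - 2) * 180.
For n = 20: (20 - 2) * 180 = 18 * 180 = 3240 degrees.

3240 degrees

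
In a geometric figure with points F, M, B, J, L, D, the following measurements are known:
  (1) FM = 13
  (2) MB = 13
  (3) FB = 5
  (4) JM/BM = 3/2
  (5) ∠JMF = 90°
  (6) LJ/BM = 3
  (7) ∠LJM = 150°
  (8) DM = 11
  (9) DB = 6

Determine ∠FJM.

From the given relations: JM = 3/2·BM = 3/2·13 ≈ 19.5.
Step 1: By the law of cosines on triangle JMF: JF² = 19.5² + 13² − 2·19.5·13·cos(90°) = 549.25, so JF ≈ 23.44.
Step 2: By the inverse law of cosines on triangle FJM: cos(∠FJM) = (23.44² + 19.5² − 13²) / (2·23.44·19.5) = 760.5/914.01 = 0.8321, so ∠FJM = 33.69°.

Therefore, the measure of angle ∠FJM = 33.69°.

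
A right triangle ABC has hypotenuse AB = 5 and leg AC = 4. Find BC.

By the Pythagorean theorem: BC^2 = AB^2 - AC^2
BC^2 = 5^2 - 4^2 = 25 - 16 = 9
BC = sqrt(9) = 3

3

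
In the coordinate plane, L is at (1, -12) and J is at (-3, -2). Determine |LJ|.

d = sqrt((-4)^2 + (10)^2) = sqrt(116) = 2*sqrt(29)

2*sqrt(29)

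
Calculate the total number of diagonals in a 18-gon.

Total line segments between 18 vertices = C(18,2) = 153.
Subtract the 18 sides: 153 - 18 = 135 diagonals.

135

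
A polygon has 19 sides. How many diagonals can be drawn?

Total line segments between 19 vertices = C(19,2) = 171.
Subtract the 19 sides: 171 - 19 = 152 diagonals.

152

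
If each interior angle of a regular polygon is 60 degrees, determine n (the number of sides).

The exterior angle is the supplement of the interior angle: 180 - 60 = 120 degrees.
Since the exterior angles of any convex polygon sum to 360 degrees, the number of sides is 360 / 120 = 3.

3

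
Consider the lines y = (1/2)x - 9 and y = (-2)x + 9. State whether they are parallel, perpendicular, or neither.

Slope of line 1: m1 = 1/2
Slope of line 2: m2 = -2
m1 * m2 = (1/2) * (-2) = -1 = -1, so the lines are perpendicular.

Perpendicular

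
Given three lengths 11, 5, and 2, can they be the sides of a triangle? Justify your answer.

Check the triangle inequality: 5 + 2 = 7 ≤ 11.
Since the sum of two sides does not exceed the third, no triangle can be formed.

No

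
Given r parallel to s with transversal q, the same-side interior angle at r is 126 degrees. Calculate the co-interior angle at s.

Co-interior (same-side interior) angles are between the parallel lines on the same side of the transversal.
Unlike corresponding or alternate interior angles, they are supplementary rather than equal.
So the angle = 180 - 126 = 54 degrees.

54 degrees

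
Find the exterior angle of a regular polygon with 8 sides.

Each exterior angle of a regular n-gon is 360 / n.
For n = 8: 360 / 8 = 45 degrees.

45 degrees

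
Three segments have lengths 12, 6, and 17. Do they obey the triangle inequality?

Sort the sides: 6, 12, 17.
It suffices to check that the sum of the two smallest exceeds the largest:
6 + 12 = 18 > 17. ✓
Yes, a valid triangle can be formed.

Yes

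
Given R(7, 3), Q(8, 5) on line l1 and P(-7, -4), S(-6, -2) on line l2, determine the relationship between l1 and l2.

Slope of line 1: m1 = (5 - 3)/(8 - 7) = 2/1 = 2
Slope of line 2: m2 = (-2 - -4)/(-6 - -7) = 2/1 = 2
m1 = m2, so the lines are parallel.

Parallel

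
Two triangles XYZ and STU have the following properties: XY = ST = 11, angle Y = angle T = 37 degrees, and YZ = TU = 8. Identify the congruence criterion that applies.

The given information matches SAS: Two pairs of corresponding sides and the included angle are equal (Side-Angle-Side).

SAS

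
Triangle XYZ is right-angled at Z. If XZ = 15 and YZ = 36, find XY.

By the Pythagorean theorem: XY^2 = XZ^2 + YZ^2
XY^2 = 15^2 + 36^2 = 225 + 1296 = 1521
XY = sqrt(1521) = 39

39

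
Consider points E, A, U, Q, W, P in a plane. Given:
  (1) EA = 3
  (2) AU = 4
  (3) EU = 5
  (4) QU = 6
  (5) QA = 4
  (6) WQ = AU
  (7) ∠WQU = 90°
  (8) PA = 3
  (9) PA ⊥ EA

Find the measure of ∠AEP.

Step 1: By the law of cosines on triangle EAP: EP² = 3² + 3² − 2·3·3·cos(90°) = 18, so EP = 3·√2.
Step 2: By the inverse law of cosines on triangle AEP: cos(∠AEP) = (3² + (3·√2)² − 3²) / (2·3·3·√2) = 18/25.46 = 0.7071, so ∠AEP = 45°.

Therefore, the measure of angle ∠AEP = 45°.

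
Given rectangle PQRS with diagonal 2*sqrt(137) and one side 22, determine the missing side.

Using the Pythagorean theorem: d^2 = a^2 + b^2
b^2 = d^2 - a^2
b^2 = 548 - 484
b^2 = 64
b = sqrt(64) = 8

8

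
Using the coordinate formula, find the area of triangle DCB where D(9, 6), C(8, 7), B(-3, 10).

Shoelace: Area = (1/2)|9(7-10) + 8(10-6) + -3(6-7)| = (1/2)(8) = 4

4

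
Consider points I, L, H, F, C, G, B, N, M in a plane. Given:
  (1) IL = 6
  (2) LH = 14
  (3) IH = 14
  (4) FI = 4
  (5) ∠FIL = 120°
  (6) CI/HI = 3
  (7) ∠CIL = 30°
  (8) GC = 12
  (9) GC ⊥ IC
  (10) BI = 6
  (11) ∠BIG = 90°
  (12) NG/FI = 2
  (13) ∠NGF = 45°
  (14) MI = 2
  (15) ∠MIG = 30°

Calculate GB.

From the given relations: CI = 3·HI = 3·14 = 42.
Step 1: By the law of cosines on triangle GCI: GI² = 12² + 42² − 2·12·42·cos(90°) = 1908, so GI = 6·√53.
Step 2: By the law of cosines on triangle GIB: GB² = (6·√53)² + 6² − 2·6·√53·6·cos(90°) = 1944, so GB = 18·√6.

Therefore, the length of GB = 18·√6.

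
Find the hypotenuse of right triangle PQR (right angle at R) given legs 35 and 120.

In a right triangle, the square of the hypotenuse equals the sum of the squares of the two legs.
The legs are 35 and 120, so the hypotenuse = sqrt(1225 + 14400) = sqrt(15625) = 125.

125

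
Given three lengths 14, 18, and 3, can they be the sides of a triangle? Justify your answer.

No.
The triangle inequality is violated: 14 + 3 = 17 ≤ 18.
These lengths cannot form a triangle.

No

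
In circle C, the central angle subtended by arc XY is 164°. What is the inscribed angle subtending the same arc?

By the inscribed angle theorem, the inscribed angle is half the central angle.
Inscribed angle = 164° / 2 = 82°

82°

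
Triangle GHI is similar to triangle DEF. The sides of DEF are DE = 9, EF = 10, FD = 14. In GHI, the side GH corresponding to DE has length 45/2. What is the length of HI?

Since the triangles are similar, the ratio of corresponding sides is constant.
Scale factor k = GH / DE = 45/2 / 9 = 5/2
HI = k * EF = 5/2 * 10 = 25

25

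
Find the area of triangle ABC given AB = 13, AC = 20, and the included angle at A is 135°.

Area = (1/2)(13)(20) sin(135°) = (1/2)(13)(20)(sqrt(2)/2) = 65*sqrt(2)

65*sqrt(2)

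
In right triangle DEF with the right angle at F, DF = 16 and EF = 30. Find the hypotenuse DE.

By the Pythagorean theorem: DE^2 = DF^2 + EF^2
DE^2 = 16^2 + 30^2 = 256 + 900 = 1156
DE = sqrt(1156) = 34

34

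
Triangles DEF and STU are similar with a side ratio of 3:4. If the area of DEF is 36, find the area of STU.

For similar figures, the area ratio equals the square of the side ratio.
Side ratio (DEF to STU) = 3:4, so area ratio = 3^2:4^2 = 9:16.
If the area of DEF is 36, then the area of STU = 36 * (16/9) = 64.

64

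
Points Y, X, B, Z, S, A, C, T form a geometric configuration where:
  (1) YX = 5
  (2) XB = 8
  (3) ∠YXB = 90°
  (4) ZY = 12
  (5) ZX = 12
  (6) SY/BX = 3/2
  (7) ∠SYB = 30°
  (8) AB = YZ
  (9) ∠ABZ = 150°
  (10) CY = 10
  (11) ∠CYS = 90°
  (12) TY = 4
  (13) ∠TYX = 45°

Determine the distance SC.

From the given relations: SY = 3/2·BX = 3/2·8 = 12.
Step 1: By the law of cosines on triangle SYC: SC² = 12² + 10² − 2·12·10·cos(90°) = 244, so SC = 2·√61.

Therefore, the length of SC = 2·√61.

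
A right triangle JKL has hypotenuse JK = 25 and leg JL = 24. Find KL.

By the Pythagorean theorem: KL^2 = JK^2 - JL^2
KL^2 = 25^2 - 24^2 = 625 - 576 = 49
KL = sqrt(49) = 7

7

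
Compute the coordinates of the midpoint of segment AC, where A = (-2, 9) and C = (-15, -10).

The midpoint is the average of the coordinates:
x: (-2 + -15)/2 = -17/2
y: (9 + -10)/2 = -1/2
Midpoint = (-17/2, -1/2)

(-17/2, -1/2)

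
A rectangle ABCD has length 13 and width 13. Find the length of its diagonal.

Using the Pythagorean theorem:
d² = 13² + 13² = 169 + 169 = 338
d = sqrt(338) = 13*sqrt(2)

13*sqrt(2)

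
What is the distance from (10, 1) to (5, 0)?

d = sqrt((5 - 10)^2 + (0 - 1)^2)
d = sqrt(-5^2 + -1^2)
d = sqrt(25 + 1)
d = sqrt(26)

sqrt(26)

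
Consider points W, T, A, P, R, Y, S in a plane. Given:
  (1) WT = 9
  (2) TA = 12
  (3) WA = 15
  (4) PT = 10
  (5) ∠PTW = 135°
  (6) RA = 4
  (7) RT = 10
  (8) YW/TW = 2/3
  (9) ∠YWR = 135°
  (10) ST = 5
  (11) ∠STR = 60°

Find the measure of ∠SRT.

Step 1: By the law of cosines on triangle RTS: RS² = 10² + 5² − 2·10·5·cos(60°) = 75, so RS = 5·√3.
Step 2: By the inverse law of cosines on triangle SRT: cos(∠SRT) = ((5·√3)² + 10² − 5²) / (2·5·√3·10) = 150/173.21 = 0.866, so ∠SRT = 30°.

Therefore, the measure of angle ∠SRT = 30°.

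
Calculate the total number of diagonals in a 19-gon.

The number of diagonals in an n-gon is n(n - 3)/2.
For n = 19: 19(19 - 3)/2 = 19 × 16 / 2 = 152.

152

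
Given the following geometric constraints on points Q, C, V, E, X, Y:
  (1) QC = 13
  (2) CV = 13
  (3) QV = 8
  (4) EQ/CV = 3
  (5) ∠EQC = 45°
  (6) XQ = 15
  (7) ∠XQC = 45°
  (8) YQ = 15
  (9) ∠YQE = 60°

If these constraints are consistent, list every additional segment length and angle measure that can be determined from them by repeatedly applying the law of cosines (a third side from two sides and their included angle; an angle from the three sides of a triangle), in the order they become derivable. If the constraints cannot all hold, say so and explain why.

The constraints are consistent. Derivable facts, in order:
After 1 step:
- CE ≈ 31.19
- CX ≈ 10.87
- EY = 3·√129
- ∠CQV = 72.08°
- ∠CVQ = 72.08°
- ∠QCV = 35.84°
After 2 steps:
- ∠CEQ = 17.14°
- ∠CXQ = 57.72°
- ∠ECQ = 117.86°
- ∠EYQ = 97.59°
- ∠QCX = 77.28°
- ∠QEY = 22.41°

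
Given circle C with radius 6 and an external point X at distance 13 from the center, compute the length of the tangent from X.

tangent = √(d² - r²) = √(13² - 6²) = √(169 - 36) = √133 = sqrt(133)

sqrt(133)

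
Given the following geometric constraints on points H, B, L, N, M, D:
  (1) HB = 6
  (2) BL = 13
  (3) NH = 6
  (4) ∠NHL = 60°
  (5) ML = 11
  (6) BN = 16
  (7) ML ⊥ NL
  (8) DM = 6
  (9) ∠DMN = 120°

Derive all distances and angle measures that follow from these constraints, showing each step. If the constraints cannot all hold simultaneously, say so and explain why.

These constraints are not satisfiable: by the triangle inequality in triangle HBN, (1) HB = 6 and (3) NH = 6 force BN ≤ 6 + 6 = 12, but (6) says BN = 16. No planar figure meets all of them, so nothing further can be derived.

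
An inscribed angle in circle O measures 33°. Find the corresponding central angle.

The inscribed angle theorem states that a central angle is always twice any inscribed angle that subtends the same arc.
Since the inscribed angle is 33°, the central angle = 2 × 33° = 66°.

66°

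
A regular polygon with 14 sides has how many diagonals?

Each of the 14 vertices connects to 11 non-adjacent vertices via diagonals.
Total connections = 14 × 11 = 154, but each diagonal is counted twice.
Number of diagonals = 154 / 2 = 77.

77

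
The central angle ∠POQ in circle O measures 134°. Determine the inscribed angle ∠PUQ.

By the inscribed angle theorem, the inscribed angle is half the central angle.
Inscribed angle = 134° / 2 = 67°

67°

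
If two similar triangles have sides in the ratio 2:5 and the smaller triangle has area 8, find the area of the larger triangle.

Area ratio = (2/5)^2 = 4/25. Area of the larger triangle = 8 * 25/4 = 50.

50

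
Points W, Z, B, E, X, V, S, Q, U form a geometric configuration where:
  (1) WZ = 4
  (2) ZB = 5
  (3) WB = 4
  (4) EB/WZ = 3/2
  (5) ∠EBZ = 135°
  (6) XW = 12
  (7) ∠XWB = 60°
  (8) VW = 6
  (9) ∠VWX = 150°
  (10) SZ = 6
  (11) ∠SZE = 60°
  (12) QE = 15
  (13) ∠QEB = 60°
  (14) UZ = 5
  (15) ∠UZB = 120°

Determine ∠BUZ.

Step 1: By the law of cosines on triangle UZB: UB² = 5² + 5² − 2·5·5·cos(120°) = 75, so UB = 5·√3.
Step 2: By the inverse law of cosines on triangle BUZ: cos(∠BUZ) = ((5·√3)² + 5² − 5²) / (2·5·√3·5) = 75/86.6 = 0.866, so ∠BUZ = 30°.

Therefore, the measure of angle ∠BUZ = 30°.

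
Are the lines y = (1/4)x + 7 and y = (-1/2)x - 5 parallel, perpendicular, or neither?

Slope of line 1: m1 = 1/4
Slope of line 2: m2 = -1/2
m1 != m2 and m1*m2 = -1/8 != -1. Neither.

Neither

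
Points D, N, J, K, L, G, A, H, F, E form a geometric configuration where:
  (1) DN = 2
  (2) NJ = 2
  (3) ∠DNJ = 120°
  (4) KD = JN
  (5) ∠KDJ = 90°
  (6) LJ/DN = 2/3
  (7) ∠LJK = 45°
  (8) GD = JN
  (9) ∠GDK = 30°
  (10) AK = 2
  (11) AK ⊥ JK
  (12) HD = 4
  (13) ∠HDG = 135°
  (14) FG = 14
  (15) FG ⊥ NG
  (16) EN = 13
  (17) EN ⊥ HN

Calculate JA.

From the given relations: KD = JN = 2.
Step 1: By the law of cosines on triangle JND: JD² = 2² + 2² − 2·2·2·cos(120°) = 12, so JD = 2·√3.
Step 2: By the law of cosines on triangle JDK: JK² = (2·√3)² + 2² − 2·2·√3·2·cos(90°) = 16, so JK = 4.
Step 3: By the law of cosines on triangle JKA: JA² = 4² + 2² − 2·4·2·cos(90°) = 20, so JA = 2·√5.

Therefore, the length of JA = 2·√5.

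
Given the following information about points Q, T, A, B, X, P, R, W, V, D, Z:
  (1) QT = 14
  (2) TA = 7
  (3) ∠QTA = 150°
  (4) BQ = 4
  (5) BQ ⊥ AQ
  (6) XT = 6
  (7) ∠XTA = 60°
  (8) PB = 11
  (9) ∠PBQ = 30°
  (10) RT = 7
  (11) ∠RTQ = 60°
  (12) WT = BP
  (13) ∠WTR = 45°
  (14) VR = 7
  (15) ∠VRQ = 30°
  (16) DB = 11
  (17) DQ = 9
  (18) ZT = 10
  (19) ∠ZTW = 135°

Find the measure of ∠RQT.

Step 1: By the law of cosines on triangle QTR: QR² = 14² + 7² − 2·14·7·cos(60°) = 147, so QR = 7·√3.
Step 2: By the inverse law of cosines on triangle RQT: cos(∠RQT) = ((7·√3)² + 14² − 7²) / (2·7·√3·14) = 294/339.48 = 0.866, so ∠RQT = 30°.

Therefore, the measure of angle ∠RQT = 30°.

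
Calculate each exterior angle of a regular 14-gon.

Each exterior angle of a regular n-gon is 360 / n.
For n = 14: 360 / 14 = 180/7 degrees.

180/7 degrees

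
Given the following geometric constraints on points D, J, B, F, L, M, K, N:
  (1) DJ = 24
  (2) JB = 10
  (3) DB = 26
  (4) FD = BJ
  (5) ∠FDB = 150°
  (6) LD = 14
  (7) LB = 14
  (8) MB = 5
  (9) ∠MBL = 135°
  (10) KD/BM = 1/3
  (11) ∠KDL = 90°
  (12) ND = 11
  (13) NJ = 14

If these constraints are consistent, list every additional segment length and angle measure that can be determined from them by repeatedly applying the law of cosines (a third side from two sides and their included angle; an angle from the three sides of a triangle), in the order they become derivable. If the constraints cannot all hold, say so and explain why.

The constraints are consistent. Derivable facts, in order:
After 1 step:
- BF ≈ 35.02
- LK ≈ 14.1
- LM ≈ 17.89
- ∠BDJ = 22.62°
- ∠BDL = 21.79°
- ∠BJD = 90°
- ∠BLD = 136.43°
- ∠DBJ = 67.38°
- ∠DBL = 21.79°
- ∠DJN = 14.36°
- ∠DNJ = 147.24°
- ∠JDN = 18.4°
After 2 steps:
- ∠BFD = 21.79°
- ∠BLM = 11.4°
- ∠BML = 33.6°
- ∠DBF = 8.21°
- ∠DKL = 83.21°
- ∠DLK = 6.79°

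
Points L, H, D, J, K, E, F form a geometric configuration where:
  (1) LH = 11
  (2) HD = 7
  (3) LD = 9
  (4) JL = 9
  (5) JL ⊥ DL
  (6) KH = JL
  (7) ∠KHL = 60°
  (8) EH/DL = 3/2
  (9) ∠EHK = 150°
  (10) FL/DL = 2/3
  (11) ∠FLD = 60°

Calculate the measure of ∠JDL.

Step 1: By the law of cosines on triangle DLJ: DJ² = 9² + 9² − 2·9·9·cos(90°) = 162, so DJ = 9·√2.
Step 2: By the inverse law of cosines on triangle JDL: cos(∠JDL) = ((9·√2)² + 9² − 9²) / (2·9·√2·9) = 162/229.1 = 0.7071, so ∠JDL = 45°.

Therefore, the measure of angle ∠JDL = 45°.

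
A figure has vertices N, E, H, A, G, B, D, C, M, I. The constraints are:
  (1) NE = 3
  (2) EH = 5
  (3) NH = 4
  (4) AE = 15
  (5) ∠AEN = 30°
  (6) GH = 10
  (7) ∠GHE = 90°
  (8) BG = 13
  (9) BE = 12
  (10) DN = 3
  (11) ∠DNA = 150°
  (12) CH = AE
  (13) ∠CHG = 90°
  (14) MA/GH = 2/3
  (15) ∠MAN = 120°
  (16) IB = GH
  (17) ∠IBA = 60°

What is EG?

Step 1: By the law of cosines on triangle EHG: EG² = 5² + 10² − 2·5·10·cos(90°) = 125, so EG = 5·√5.

Therefore, the length of EG = 5·√5.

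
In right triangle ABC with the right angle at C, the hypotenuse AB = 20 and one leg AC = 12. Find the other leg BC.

Rearranging the Pythagorean theorem to solve for the unknown leg:
leg^2 = hypotenuse^2 - known_leg^2 = 400 - 144 = 256
leg = sqrt(256) = 16.

16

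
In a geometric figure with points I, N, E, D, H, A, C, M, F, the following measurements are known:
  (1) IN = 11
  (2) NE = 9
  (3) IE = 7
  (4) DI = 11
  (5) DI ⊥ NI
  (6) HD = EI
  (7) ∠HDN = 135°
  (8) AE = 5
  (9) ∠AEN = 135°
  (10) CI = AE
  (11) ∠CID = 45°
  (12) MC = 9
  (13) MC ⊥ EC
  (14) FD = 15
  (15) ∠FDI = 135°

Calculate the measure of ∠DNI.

Step 1: By the law of cosines on triangle NID: ND² = 11² + 11² − 2·11·11·cos(90°) = 242, so ND = 11·√2.
Step 2: By the inverse law of cosines on triangle DNI: cos(∠DNI) = ((11·√2)² + 11² − 11²) / (2·11·√2·11) = 242/342.24 = 0.7071, so ∠DNI = 45°.

Therefore, the measure of angle ∠DNI = 45°.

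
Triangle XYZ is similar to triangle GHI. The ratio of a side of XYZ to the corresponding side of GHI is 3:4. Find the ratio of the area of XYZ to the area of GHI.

The ratio of areas of similar triangles equals the square of the side ratio.
Side ratio = 3:4
Area ratio = (3/4)^2 = 9/16 = 9:16

9:16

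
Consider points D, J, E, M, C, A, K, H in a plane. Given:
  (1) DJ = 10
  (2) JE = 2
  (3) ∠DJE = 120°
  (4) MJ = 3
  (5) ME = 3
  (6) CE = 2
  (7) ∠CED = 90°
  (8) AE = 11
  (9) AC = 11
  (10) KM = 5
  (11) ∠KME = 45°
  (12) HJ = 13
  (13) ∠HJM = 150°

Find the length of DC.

Step 1: By the law of cosines on triangle EJD: ED² = 2² + 10² − 2·2·10·cos(120°) = 124, so ED = 2·√31.
Step 2: By the law of cosines on triangle DEC: DC² = (2·√31)² + 2² − 2·2·√31·2·cos(90°) = 128, so DC = 8·√2.

Therefore, the length of DC = 8·√2.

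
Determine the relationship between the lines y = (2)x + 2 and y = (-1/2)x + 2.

Slope of line 1: m1 = 2
Slope of line 2: m2 = -1/2
Two lines are perpendicular when the product of their slopes is -1 (negative reciprocals).
m1 * m2 = (2) * (-1/2) = -1, confirming perpendicularity.

Perpendicular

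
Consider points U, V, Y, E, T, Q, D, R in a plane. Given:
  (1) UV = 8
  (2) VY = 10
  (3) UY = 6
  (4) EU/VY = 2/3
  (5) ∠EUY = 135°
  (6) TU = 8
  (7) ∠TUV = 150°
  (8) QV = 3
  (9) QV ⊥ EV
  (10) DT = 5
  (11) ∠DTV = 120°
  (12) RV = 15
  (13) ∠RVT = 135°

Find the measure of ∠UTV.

Step 1: By the law of cosines on triangle TUV: TV² = 8² + 8² − 2·8·8·cos(150°) = 238.85, so TV ≈ 15.45.
Step 2: By the inverse law of cosines on triangle UTV: cos(∠UTV) = (8² + 15.45² − 8²) / (2·8·15.45) = 238.85/247.28 = 0.9659, so ∠UTV = 15°.

Therefore, the measure of angle ∠UTV = 15°.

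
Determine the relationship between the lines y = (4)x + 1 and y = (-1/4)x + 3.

Slope of line 1: m1 = 4
Slope of line 2: m2 = -1/4
m1 * m2 = -1, so perpendicular.

Perpendicular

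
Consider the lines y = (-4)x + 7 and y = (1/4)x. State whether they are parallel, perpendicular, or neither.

Slope of line 1: m1 = -4
Slope of line 2: m2 = 1/4
Two lines are perpendicular when the product of their slopes is -1 (negative reciprocals).
m1 * m2 = (-4) * (1/4) = -1, confirming perpendicularity.

Perpendicular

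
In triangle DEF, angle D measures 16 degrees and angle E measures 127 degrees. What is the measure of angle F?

Let angle F = x. Then 16 + 127 + x = 180.
x = 180 - 143 = 37 degrees.

37 degrees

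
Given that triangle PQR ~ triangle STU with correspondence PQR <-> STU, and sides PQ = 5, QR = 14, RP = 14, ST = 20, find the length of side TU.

Similar triangles have proportional sides. Setting up the proportion:
ST / PQ = TU / QR
20 / 5 = TU / 14
TU = 14 * 20 / 5 = 56.

56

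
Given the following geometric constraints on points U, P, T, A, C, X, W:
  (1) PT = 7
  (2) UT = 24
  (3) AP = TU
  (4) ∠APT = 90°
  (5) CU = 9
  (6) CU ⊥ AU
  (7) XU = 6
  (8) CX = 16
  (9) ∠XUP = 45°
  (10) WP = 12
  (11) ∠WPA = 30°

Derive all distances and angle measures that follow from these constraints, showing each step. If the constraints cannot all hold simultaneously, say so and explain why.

These constraints are not satisfiable: by the triangle inequality in triangle UCX, (5) CU = 9 and (7) XU = 6 force CX ≤ 9 + 6 = 15, but (8) says CX = 16. No planar figure meets all of them, so nothing further can be derived.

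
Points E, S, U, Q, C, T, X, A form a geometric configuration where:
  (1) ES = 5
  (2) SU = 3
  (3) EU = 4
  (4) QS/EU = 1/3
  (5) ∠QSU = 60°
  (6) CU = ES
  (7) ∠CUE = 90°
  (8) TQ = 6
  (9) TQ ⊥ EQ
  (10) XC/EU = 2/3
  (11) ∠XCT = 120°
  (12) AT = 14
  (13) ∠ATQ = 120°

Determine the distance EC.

From the given relations: CU = ES = 5.
Step 1: By the law of cosines on triangle EUC: EC² = 4² + 5² − 2·4·5·cos(90°) = 41, so EC = √41.

Therefore, the length of EC = √41.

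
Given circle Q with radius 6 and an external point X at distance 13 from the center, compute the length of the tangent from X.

tangent = √(d² - r²) = √(13² - 6²) = √(169 - 36) = √133 = sqrt(133)

sqrt(133)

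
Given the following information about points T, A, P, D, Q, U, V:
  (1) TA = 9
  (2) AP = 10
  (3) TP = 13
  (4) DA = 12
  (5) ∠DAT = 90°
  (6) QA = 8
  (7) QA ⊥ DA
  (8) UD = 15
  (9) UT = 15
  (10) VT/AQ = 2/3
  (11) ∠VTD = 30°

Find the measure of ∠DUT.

Step 1: By the law of cosines on triangle DAT: DT² = 12² + 9² − 2·12·9·cos(90°) = 225, so DT = 15.
Step 2: By the inverse law of cosines on triangle DUT: cos(∠DUT) = (15² + 15² − 15²) / (2·15·15) = 225/450 = 0.5, so ∠DUT = 60°.

Therefore, the measure of angle ∠DUT = 60°.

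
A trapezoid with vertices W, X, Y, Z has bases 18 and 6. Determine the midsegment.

The midsegment of a trapezoid = (base1 + base2) / 2
midsegment = (18 + 6) / 2
midsegment = 24 / 2
midsegment = 12

12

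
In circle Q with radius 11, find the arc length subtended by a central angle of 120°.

Arc length = 2πr × θ/360
= 2π × 11 × 1/3
= 22*pi/3

22*pi/3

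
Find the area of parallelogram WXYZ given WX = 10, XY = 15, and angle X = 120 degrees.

Area = a * b * sin(theta)
Area = 10 * 15 * sin(120 degrees)
Area = 150 * sqrt(3)/2
Area = 75*sqrt(3)

75*sqrt(3)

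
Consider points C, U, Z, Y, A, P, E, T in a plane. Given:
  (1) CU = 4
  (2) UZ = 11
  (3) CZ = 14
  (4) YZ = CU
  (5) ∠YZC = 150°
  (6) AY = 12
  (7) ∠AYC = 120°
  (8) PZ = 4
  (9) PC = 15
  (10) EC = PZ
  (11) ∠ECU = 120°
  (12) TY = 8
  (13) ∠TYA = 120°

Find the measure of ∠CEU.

From the given relations: EC = PZ = 4.
Step 1: By the law of cosines on triangle ECU: EU² = 4² + 4² − 2·4·4·cos(120°) = 48, so EU = 4·√3.
Step 2: By the inverse law of cosines on triangle CEU: cos(∠CEU) = (4² + (4·√3)² − 4²) / (2·4·4·√3) = 48/55.43 = 0.866, so ∠CEU = 30°.

Therefore, the measure of angle ∠CEU = 30°.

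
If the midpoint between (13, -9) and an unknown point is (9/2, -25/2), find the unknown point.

Using the midpoint formula: M = ((x1 + x2)/2, (y1 + y2)/2)
We know M = (9/2, -25/2) and R = (13, -9)
For x: 9/2 = (13 + x2)/2, so x2 = 2*9/2 - 13 = -4
For y: -25/2 = (-9 + y2)/2, so y2 = 2*-25/2 - -9 = -16
P = (-4, -16)

(-4, -16)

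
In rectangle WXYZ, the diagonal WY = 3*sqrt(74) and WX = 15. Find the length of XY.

The diagonal of a rectangle forms a right triangle with the two sides.
Rearranging the Pythagorean theorem: missing side = sqrt(d^2 - known^2).
= sqrt(666 - 225) = sqrt(441) = 21.

21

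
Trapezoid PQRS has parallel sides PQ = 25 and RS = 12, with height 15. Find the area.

A trapezoid's area equals the midsegment times the height.
The midsegment is (25 + 12) / 2 = 37/2.
Area = 37/2 * 15 = 555/2.

555/2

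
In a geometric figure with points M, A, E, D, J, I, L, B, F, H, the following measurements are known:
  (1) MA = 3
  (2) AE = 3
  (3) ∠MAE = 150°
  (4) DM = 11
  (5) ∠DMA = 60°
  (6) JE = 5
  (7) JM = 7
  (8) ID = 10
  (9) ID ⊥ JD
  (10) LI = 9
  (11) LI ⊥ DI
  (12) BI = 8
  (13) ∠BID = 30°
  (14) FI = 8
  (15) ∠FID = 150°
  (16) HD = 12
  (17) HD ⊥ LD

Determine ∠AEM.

Step 1: By the law of cosines on triangle EAM: EM² = 3² + 3² − 2·3·3·cos(150°) = 33.59, so EM ≈ 5.8.
Step 2: By the inverse law of cosines on triangle AEM: cos(∠AEM) = (3² + 5.8² − 3²) / (2·3·5.8) = 33.59/34.77 = 0.9659, so ∠AEM = 15°.

Therefore, the measure of angle ∠AEM = 15°.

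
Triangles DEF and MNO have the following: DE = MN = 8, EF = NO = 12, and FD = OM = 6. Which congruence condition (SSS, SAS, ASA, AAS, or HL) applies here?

Consider the given information: DE = MN = 8, EF = NO = 12, and FD = OM = 6
This is not ASA or AAS: ASA requires two angles and the side between them. AAS requires two angles and a non-included side.
The correct criterion is SSS. All three pairs of corresponding sides are equal (Side-Side-Side).

SSS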